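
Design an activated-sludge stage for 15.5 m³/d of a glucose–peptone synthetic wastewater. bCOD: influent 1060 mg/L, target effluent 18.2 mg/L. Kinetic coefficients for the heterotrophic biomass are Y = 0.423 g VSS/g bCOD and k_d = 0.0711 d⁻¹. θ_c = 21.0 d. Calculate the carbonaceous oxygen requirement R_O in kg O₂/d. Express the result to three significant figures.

R_O ≈ 12.3 kg O₂/d

Y_obs = Y / (1 + k_d θ_c) = 0.423 / (1 + 0.0711 × 21.0) = 0.423 / 2.493 = 0.1697.
Q·(S₀ − S) = 15.5 × (1060 − 18.2) × 10⁻³ = 16.15 kg/d removed.
P_X = Y_obs·Q·(S₀ − S) = 0.1697 × 16.15 = 2.740 kg VSS/d.
R_O = Q·(S₀ − S) − 1.42·P_X = 16.15 − 1.42 × 2.740 = 12.26 kg O₂/d.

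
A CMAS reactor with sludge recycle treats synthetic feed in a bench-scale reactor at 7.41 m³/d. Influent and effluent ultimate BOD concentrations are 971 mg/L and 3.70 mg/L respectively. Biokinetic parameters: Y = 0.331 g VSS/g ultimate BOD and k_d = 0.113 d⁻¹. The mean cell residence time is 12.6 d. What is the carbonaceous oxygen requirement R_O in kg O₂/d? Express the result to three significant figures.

R_O ≈ 5.78 kg O₂/d

Observed yield with endogenous decay: Y_obs = Y / (1 + k_d·θ_c) = 0.331 / (1 + 0.113 × 12.6) = 0.331 / 2.424 = 0.1366 g VSS/g ultimate BOD.
Mass of ultimate BOD removed per day: Q(S₀ − S) = 7.41 × 967.3 g/m³ = 7.168 kg/d.
Biomass synthesised: P_X = Y_obs × 7.168 = 0.9788 kg VSS/d.
Carbonaceous O₂ demand = substrate oxidised − cell-mass equivalent = 7.168 − 1.42 × 0.9788 = 5.778 kg O₂/d.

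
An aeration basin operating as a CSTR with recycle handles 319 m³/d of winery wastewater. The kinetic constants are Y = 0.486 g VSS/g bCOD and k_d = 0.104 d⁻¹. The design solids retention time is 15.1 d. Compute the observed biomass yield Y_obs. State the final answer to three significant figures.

Y_obs ≈ 0.189 g VSS/g bCOD

Y_obs = Y / (1 + k_d θ_c) = 0.486 / (1 + 0.104 × 15.1) = 0.486 / 2.570 = 0.1891.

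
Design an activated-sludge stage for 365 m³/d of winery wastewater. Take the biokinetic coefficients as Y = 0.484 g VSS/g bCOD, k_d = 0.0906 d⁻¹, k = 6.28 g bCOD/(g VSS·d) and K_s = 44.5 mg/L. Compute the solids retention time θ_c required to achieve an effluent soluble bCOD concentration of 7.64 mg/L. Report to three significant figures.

θ_c ≈ 2.82 d

At the target effluent, Y k S/(K_s+S) = 0.484×6.28×7.64/52.14 = 0.4454 d⁻¹.
θ_c = 1/(μ − k_d) = 1/(0.4454 − 0.0906) = 1/0.3548 = 2.819 d.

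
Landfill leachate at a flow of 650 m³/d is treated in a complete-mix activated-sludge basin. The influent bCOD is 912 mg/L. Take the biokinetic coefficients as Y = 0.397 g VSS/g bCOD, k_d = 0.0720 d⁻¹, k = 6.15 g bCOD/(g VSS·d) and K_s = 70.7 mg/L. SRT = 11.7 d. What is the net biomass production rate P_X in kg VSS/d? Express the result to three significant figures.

P_X ≈ 127 kg VSS/d

For a completely mixed reactor with recycle the Lawrence–McCarty relation gives S = K_s·(1 + k_d·θ_c) / [θ_c·(Y·k − k_d) − 1] = 70.7 × (1 + 0.0720 × 11.7) / [11.7 × (0.397 × 6.15 − 0.0720) − 1] = 130.3 / 26.72 = 4.874 mg/L.
Correct the yield for decay: Y_obs = Y/(1 + k_d θ_c) = 0.397 / (1 + 0.0720 × 11.7) = 0.397 / 1.842 = 0.2155.
Q·(S₀ − S) = 650 × (912 − 4.87) × 10⁻³ = 589.6 kg/d removed.
Net biomass production P_X = Y_obs × Q·(S₀ − S) = 0.2155 × 589.6 = 127.1 kg VSS/d.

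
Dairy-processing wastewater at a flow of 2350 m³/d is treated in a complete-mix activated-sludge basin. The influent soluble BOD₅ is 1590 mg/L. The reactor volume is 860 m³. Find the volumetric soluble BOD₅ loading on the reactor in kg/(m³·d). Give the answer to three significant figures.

Volumetric loading L_v = Q·S₀ / V = 2350 × 1590 g/m³ / 860.0 m³ = 4345 g/(m³·d) = 4.345 kg soluble BOD₅/(m³·d).

L_v ≈ 4.34 kg soluble BOD₅/(m³·d)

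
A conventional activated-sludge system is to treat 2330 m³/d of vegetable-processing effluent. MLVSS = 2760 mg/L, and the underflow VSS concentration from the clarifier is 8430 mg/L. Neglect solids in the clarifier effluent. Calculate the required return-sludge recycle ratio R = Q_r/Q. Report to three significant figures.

Mass balance around the secondary clarifier (neglecting effluent solids): R = X / (X_r − X) = 2760 / (8430 − 2760) = 0.4868.

R ≈ 0.487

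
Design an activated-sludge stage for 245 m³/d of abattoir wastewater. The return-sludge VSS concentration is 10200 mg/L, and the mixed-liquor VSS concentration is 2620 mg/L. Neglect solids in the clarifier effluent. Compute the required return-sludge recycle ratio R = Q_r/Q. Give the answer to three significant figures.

R ≈ 0.346

R = Q_r/Q = X/(X_r − X) = 2620 / (10200 − 2620) = 0.3456.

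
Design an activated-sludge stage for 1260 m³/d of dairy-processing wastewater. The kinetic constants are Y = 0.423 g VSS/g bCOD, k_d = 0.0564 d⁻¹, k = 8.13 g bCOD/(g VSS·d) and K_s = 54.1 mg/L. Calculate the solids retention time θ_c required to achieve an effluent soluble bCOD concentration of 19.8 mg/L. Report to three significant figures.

Specific growth rate at S = 19.8 mg/L: μ = YkS/(K_s+S) = 0.423·8.13·19.8/(54.1+19.8) = 0.9214 d⁻¹.
θ_c = 1/(μ − k_d) = 1/(0.9214 − 0.0564) = 1/0.8650 = 1.156 d.

θ_c ≈ 1.16 d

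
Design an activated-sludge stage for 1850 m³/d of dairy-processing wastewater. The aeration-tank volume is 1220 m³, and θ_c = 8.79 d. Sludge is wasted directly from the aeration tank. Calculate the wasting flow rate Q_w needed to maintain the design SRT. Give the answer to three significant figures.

Q_w ≈ 139 m³/d

With mixed-liquor wasting, θ_c = V/Q_w, so Q_w = V/θ_c = 1220/8.79 = 138.8 m³/d.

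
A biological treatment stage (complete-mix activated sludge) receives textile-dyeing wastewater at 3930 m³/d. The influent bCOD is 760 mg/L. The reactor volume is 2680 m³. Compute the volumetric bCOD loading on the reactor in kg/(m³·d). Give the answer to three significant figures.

L_v ≈ 1.11 kg bCOD/(m³·d)

L_v = Q S₀ / V = 3930 × 760 × 10⁻³ / 2680 = 1.114 kg/(m³·d).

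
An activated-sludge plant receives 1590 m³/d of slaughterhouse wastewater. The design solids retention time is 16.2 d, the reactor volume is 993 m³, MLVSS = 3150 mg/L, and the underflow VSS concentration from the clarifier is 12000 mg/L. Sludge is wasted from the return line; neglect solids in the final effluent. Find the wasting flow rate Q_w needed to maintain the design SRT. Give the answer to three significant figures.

θ_c = V·X/(Q_w·X_r) when wasting from the recycle, so Q_w = V·X/(θ_c·X_r) = 993.0 × 3150 / (16.2 × 12000) = 16.09 m³/d.

Q_w ≈ 16.1 m³/d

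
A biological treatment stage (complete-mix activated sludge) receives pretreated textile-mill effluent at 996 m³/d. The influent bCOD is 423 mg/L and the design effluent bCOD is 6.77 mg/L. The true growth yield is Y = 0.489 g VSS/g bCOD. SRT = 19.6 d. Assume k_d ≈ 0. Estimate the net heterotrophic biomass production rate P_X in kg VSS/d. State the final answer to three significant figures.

No decay correction is needed, so Y_obs = Y = 0.489.
Q·(S₀ − S) = 996 × (423 − 6.77) × 10⁻³ = 414.6 kg/d removed.
P_X = Y_obs · Q(S₀ − S) = 0.4890 × 414.6 = 202.7 kg VSS/d.

P_X ≈ 203 kg VSS/d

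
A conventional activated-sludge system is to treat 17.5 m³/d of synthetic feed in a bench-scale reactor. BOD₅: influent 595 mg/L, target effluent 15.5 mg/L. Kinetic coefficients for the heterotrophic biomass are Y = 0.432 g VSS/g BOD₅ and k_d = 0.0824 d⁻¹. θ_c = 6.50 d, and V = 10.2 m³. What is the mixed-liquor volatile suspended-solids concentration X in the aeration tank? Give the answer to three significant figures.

X ≈ 1820 mg/L

From V·X·(1 + k_d·θ_c) = Y·Q·(S₀ − S)·θ_c: X = 0.432 × 17.5 × (595 − 15.5) × 6.50 / [10.2 × (1 + 0.0824 × 6.50)] = 1818 mg/L.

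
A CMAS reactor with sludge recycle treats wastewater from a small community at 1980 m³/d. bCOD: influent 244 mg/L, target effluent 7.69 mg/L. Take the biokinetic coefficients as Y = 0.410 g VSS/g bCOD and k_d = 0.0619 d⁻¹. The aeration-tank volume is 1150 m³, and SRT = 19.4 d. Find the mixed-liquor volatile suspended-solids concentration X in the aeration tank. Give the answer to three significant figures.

X ≈ 1470 mg/L

X = Y·Q·ΔS·θ_c / [V·(1 + k_d θ_c)] = 0.410 × 1980 × (244 − 7.69) × 19.4 / [1150 × (1 + 0.0619 × 19.4)] = 1470 mg/L.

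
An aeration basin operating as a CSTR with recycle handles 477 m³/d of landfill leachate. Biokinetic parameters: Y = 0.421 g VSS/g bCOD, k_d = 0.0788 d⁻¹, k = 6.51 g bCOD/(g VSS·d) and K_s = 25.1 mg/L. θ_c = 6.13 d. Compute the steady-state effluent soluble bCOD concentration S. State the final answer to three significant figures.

S ≈ 2.43 mg/L

For a completely mixed reactor with recycle the Lawrence–McCarty relation gives S = K_s·(1 + k_d·θ_c) / [θ_c·(Y·k − k_d) − 1] = 25.1 × (1 + 0.0788 × 6.13) / [6.13 × (0.421 × 6.51 − 0.0788) − 1] = 37.22 / 15.32 = 2.430 mg/L.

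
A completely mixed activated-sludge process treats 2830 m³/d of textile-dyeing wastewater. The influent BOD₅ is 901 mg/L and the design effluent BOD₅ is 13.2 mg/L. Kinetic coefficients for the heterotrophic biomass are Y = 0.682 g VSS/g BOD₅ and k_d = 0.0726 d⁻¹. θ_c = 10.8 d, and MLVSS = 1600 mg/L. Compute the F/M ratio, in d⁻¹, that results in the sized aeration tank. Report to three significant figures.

F/M ≈ 0.246 d⁻¹

From the SRT design equation V = Y Q (S₀−S) θ_c / [X (1 + k_d θ_c)] = 0.682 × 2830 × (901 − 13.2) × 10.8 / [1600 × (1 + 0.0726 × 10.8)] = 1.85×10^7 / 2855 = 6483 m³.
F/M = applied load / biomass = Q·S₀/(V·X) = 2830 × 901 / (6483 × 1600) = 0.2458 d⁻¹.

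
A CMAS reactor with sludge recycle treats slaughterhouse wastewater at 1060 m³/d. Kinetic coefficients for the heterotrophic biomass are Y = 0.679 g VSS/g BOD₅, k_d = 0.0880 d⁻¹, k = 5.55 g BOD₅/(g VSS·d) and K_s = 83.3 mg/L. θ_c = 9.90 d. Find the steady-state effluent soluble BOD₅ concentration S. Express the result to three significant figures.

S ≈ 4.40 mg/L

From the Monod/SRT balance for a CMAS, S = K_s·(1+k_d θ_c)/[θ_c·(Y k − k_d) − 1] = 83.3 × (1 + 0.0880 × 9.90) / [9.90 × (0.679 × 5.55 − 0.0880) − 1] = 155.9 / 35.44 = 4.399 mg/L.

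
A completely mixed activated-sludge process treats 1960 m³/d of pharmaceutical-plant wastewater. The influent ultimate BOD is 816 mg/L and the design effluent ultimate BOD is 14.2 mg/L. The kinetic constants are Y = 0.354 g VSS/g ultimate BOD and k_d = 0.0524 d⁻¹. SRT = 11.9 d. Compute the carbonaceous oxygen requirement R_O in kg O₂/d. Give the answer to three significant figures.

The observed yield is Y_obs = Y/(1 + k_d·θ_c) = 0.354 / (1 + 0.0524 × 11.9) = 0.354 / 1.624 = 0.2180 g VSS per g ultimate BOD removed.
Substrate removed = Q·(S₀ − S) = 1960 m³/d × (816 − 14.2) g/m³ = 1.57×10^6 g/d = 1572 kg/d.
Net sludge production P_X = 0.2180 × 1572 = 342.7 kg VSS/d.
R_O = Q·ΔS − 1.42 P_X = 1572 − 486.6 = 1085 kg O₂/d.

R_O ≈ 1080 kg O₂/d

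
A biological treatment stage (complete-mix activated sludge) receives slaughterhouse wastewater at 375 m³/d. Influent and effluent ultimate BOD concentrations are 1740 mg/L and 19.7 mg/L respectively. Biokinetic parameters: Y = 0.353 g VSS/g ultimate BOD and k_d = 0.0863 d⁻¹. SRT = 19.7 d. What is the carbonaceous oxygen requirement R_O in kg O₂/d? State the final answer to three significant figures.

Correct the yield for decay: Y_obs = Y/(1 + k_d θ_c) = 0.353 / (1 + 0.0863 × 19.7) = 0.353 / 2.700 = 0.1307.
Substrate removed = Q·(S₀ − S) = 375 m³/d × (1740 − 19.7) g/m³ = 6.45×10^5 g/d = 645.1 kg/d.
Biomass synthesised: P_X = Y_obs × 645.1 = 84.34 kg VSS/d.
R_O = Q·ΔS − 1.42 P_X = 645.1 − 119.8 = 525.4 kg O₂/d.

R_O ≈ 525 kg O₂/d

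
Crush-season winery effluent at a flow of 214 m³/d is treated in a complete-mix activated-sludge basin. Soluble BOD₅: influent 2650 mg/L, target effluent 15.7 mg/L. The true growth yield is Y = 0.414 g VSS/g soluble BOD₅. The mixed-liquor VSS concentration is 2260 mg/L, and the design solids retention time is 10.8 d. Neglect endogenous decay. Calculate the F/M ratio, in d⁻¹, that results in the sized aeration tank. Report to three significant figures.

Biomass mass balance (decay neglected): V·X = Y·Q·(S₀ − S)·θ_c, so V = 0.414 × 214 × (2650 − 15.7) × 10.8 / 2260 = 1115 m³.
F/M = Q·S₀ / (V·X) = 214 × 2650 / (1115 × 2260) = 0.2250 g soluble BOD₅·(g VSS·d)⁻¹.

F/M ≈ 0.225 d⁻¹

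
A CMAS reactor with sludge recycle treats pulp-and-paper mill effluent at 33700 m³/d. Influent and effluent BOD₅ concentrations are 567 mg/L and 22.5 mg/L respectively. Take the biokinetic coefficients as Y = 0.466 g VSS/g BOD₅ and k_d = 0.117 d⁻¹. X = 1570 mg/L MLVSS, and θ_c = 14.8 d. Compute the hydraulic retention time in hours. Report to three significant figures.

From the SRT design equation V = Y Q (S₀−S) θ_c / [X (1 + k_d θ_c)] = 0.466 × 33700 × (567 − 22.5) × 14.8 / [1570 × (1 + 0.117 × 14.8)] = 1.27×10^8 / 4289 = 29509 m³.
HRT = V/Q = 29509 m³ / 33700 m³·d⁻¹ = 0.8756 d × 24 = 21.02 h.

τ ≈ 21.0 h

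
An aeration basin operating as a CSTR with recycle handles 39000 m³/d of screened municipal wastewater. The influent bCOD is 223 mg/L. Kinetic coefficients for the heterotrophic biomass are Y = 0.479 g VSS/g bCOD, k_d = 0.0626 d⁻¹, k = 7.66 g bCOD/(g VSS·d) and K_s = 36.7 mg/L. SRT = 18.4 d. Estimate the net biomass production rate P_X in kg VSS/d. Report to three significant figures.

P_X ≈ 1930 kg VSS/d

Effluent substrate depends only on kinetics and SRT: S = K_s(1 + k_d θ_c) / [θ_c(Yk − k_d) − 1] = 36.7 × (1 + 0.0626 × 18.4) / [18.4 × (0.479 × 7.66 − 0.0626) − 1] = 78.97 / 65.36 = 1.208 mg/L.
Correct the yield for decay: Y_obs = Y/(1 + k_d θ_c) = 0.479 / (1 + 0.0626 × 18.4) = 0.479 / 2.152 = 0.2226.
ΔS = 223 − 1.21 = 221.8 mg/L, so the substrate removal rate is 39000 × 221.8/1000 = 8650 kg bCOD/d.
P_X = Y_obs · Q(S₀ − S) = 0.2226 × 8650 = 1925 kg VSS/d.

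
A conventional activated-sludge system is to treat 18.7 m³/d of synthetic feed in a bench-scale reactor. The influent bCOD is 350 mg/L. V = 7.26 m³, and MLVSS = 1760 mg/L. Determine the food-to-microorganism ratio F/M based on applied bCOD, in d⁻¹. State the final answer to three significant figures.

Food-to-microorganism ratio F/M = Q S₀ / (V X) = 18.7 × 350 / (7.260 × 1760) = 0.5122 d⁻¹.

F/M ≈ 0.512 d⁻¹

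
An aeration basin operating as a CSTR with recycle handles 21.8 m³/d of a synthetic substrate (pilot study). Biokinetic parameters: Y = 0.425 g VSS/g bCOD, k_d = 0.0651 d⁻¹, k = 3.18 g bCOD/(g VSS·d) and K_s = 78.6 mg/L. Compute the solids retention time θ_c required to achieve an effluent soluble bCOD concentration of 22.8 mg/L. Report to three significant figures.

From 1/θ_c = Y·k·S/(K_s + S) − k_d: Y·k·S/(K_s+S) = 0.425 × 3.18 × 22.8 / (78.6 + 22.8) = 0.3039 d⁻¹.
θ_c = 1/(μ − k_d) = 1/(0.3039 − 0.0651) = 1/0.2388 = 4.188 d.

θ_c ≈ 4.19 d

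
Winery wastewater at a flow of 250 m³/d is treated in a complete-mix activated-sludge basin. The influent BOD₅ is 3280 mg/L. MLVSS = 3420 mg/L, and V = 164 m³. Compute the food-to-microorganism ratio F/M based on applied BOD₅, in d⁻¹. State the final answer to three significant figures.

F/M = Q·S₀ / (V·X) = 250 × 3280 / (164.0 × 3420) = 1.462 g BOD₅·(g VSS·d)⁻¹.

F/M ≈ 1.46 d⁻¹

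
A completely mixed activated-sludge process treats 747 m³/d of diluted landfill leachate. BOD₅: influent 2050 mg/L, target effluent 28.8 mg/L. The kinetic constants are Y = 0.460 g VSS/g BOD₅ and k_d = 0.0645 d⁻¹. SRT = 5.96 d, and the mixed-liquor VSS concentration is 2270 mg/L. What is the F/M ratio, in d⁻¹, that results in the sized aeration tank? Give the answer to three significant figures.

F/M ≈ 0.512 d⁻¹

From the SRT design equation V = Y Q (S₀−S) θ_c / [X (1 + k_d θ_c)] = 0.460 × 747 × (2050 − 28.8) × 5.96 / [2270 × (1 + 0.0645 × 5.96)] = 4.14×10^6 / 3143 = 1317 m³.
Food-to-microorganism ratio F/M = Q S₀ / (V X) = 747 × 2050 / (1317 × 2270) = 0.5122 d⁻¹.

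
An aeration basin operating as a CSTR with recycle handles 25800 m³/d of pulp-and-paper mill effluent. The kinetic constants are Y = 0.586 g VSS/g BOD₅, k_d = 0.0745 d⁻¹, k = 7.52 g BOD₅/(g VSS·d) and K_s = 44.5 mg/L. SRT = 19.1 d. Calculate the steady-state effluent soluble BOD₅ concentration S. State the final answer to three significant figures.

From the Monod/SRT balance for a CMAS, S = K_s·(1+k_d θ_c)/[θ_c·(Y k − k_d) − 1] = 44.5 × (1 + 0.0745 × 19.1) / [19.1 × (0.586 × 7.52 − 0.0745) − 1] = 107.8 / 81.75 = 1.319 mg/L.

S ≈ 1.32 mg/L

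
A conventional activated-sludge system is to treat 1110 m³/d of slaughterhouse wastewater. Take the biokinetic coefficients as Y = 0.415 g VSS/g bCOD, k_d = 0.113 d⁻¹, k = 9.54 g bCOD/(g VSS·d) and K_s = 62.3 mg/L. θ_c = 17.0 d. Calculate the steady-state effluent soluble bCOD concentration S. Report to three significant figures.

From the Monod/SRT balance for a CMAS, S = K_s·(1+k_d θ_c)/[θ_c·(Y k − k_d) − 1] = 62.3 × (1 + 0.113 × 17.0) / [17.0 × (0.415 × 9.54 − 0.113) − 1] = 182.0 / 64.38 = 2.826 mg/L.

S ≈ 2.83 mg/L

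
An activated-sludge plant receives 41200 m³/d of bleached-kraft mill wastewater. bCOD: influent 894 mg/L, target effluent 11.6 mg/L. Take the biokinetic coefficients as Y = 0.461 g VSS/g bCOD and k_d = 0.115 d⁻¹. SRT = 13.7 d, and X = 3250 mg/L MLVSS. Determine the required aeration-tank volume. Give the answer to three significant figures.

V ≈ 27400 m³

Rearranging the biomass balance for a CMAS with decay, V = Y·Q·ΔS·θ_c / [X·(1+k_d θ_c)] = 0.461 × 41200 × (894 − 11.6) × 13.7 / [3250 × (1 + 0.115 × 13.7)] = 2.3×10^8 / 8370 = 27431 m³.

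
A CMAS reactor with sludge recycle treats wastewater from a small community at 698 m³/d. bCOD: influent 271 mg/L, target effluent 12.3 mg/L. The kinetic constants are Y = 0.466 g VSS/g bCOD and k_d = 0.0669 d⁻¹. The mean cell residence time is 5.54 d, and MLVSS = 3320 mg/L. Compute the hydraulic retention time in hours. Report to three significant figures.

τ ≈ 3.52 h

Steady-state biomass mass balance: V·X·(1 + k_d·θ_c) = Y·Q·(S₀ − S)·θ_c, so V = 0.466 × 698 × (271 − 12.3) × 5.54 / [3320 × (1 + 0.0669 × 5.54)] = 4.66×10^5 / 4550 = 102.4 m³.
τ = V/Q = 102.4/698 = 0.1468 d, or 3.522 h.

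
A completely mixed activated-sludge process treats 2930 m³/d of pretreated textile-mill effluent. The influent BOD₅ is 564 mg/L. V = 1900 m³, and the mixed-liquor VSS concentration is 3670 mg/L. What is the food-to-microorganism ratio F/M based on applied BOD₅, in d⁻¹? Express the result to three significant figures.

F/M = Q·S₀ / (V·X) = 2930 × 564 / (1900 × 3670) = 0.2370 g BOD₅·(g VSS·d)⁻¹.

F/M ≈ 0.237 d⁻¹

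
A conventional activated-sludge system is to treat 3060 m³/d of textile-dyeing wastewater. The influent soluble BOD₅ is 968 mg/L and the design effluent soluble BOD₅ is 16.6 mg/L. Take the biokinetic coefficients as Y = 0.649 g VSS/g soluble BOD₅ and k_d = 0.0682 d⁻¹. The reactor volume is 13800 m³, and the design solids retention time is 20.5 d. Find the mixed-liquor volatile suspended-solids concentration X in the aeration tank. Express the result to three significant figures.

Solving the biomass balance for X: X = Y Q (S₀−S) θ_c / [V (1+k_d θ_c)] = 0.649 × 3060 × (968 − 16.6) × 20.5 / [13800 × (1 + 0.0682 × 20.5)] = 1170 mg/L.

X ≈ 1170 mg/L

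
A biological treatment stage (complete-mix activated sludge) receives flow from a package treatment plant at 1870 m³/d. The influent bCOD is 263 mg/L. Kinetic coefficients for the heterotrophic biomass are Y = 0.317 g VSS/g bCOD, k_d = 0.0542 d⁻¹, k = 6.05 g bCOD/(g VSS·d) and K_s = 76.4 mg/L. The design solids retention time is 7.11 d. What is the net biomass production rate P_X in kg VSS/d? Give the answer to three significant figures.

For a completely mixed reactor with recycle the Lawrence–McCarty relation gives S = K_s·(1 + k_d·θ_c) / [θ_c·(Y·k − k_d) − 1] = 76.4 × (1 + 0.0542 × 7.11) / [7.11 × (0.317 × 6.05 − 0.0542) − 1] = 105.8 / 12.25 = 8.640 mg/L.
The observed yield is Y_obs = Y/(1 + k_d·θ_c) = 0.317 / (1 + 0.0542 × 7.11) = 0.317 / 1.385 = 0.2288 g VSS per g bCOD removed.
Mass of bCOD removed per day: Q(S₀ − S) = 1870 × 254.4 g/m³ = 475.7 kg/d.
Biomass produced: P_X = Y_obs·Q·ΔS = 0.2288 × 475.7 ≈ 108.8 kg VSS/d.

P_X ≈ 109 kg VSS/d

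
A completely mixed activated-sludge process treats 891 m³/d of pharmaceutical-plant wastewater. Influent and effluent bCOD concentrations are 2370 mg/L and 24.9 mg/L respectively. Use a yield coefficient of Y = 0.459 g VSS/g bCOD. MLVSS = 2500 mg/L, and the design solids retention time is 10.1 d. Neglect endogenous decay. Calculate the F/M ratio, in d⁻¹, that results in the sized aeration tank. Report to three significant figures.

F/M ≈ 0.218 d⁻¹

V·X = Y·Q·ΔS·θ_c gives V = 0.459 × 891 × (2370 − 24.9) × 10.1 / 2500 = 3875 m³.
Food-to-microorganism ratio F/M = Q S₀ / (V X) = 891 × 2370 / (3875 × 2500) = 0.2180 d⁻¹.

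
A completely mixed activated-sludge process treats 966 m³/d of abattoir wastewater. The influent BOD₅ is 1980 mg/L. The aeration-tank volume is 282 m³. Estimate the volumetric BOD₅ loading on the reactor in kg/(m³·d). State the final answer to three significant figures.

Applied BOD₅ load per unit volume = Q·S₀/V = (966 × 1980/1000)/282.0 = 6.783 kg BOD₅·m⁻³·d⁻¹.

L_v ≈ 6.78 kg BOD₅/(m³·d)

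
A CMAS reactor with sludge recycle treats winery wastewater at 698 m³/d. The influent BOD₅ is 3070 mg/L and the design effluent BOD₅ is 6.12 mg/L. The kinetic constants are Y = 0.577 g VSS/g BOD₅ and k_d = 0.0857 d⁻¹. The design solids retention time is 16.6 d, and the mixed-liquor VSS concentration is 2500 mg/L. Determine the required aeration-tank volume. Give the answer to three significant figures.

V ≈ 3380 m³

From the SRT design equation V = Y Q (S₀−S) θ_c / [X (1 + k_d θ_c)] = 0.577 × 698 × (3070 − 6.12) × 16.6 / [2500 × (1 + 0.0857 × 16.6)] = 2.05×10^7 / 6057 = 3382 m³.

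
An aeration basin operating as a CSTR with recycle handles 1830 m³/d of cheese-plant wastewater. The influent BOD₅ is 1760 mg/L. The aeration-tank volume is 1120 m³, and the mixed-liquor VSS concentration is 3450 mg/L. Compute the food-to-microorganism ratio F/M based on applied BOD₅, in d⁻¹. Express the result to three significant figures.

Food-to-microorganism ratio F/M = Q S₀ / (V X) = 1830 × 1760 / (1120 × 3450) = 0.8335 d⁻¹.

F/M ≈ 0.834 d⁻¹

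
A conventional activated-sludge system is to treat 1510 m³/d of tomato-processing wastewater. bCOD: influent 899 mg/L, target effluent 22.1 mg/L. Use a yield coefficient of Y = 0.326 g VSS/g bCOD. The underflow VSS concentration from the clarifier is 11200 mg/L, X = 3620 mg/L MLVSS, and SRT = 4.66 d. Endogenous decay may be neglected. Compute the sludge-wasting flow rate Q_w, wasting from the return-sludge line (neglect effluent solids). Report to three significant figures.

Q_w ≈ 38.5 m³/d

V·X = Y·Q·ΔS·θ_c gives V = 0.326 × 1510 × (899 − 22.1) × 4.66 / 3620 = 555.7 m³.
Q_w = (V·X)/(θ_c X_r) = 555.7 × 3620 / (4.66 × 11200) = 38.54 m³/d.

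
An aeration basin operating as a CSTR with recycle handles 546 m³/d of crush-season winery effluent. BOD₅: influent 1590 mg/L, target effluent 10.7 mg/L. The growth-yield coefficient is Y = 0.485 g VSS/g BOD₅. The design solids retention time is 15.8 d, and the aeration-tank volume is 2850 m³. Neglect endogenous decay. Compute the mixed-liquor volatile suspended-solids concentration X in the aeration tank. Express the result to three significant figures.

Without decay, X = Y Q (S₀−S) θ_c / V = 0.485 × 546 × (1590 − 10.7) × 15.8 / 2850 = 2319 mg/L.

X ≈ 2320 mg/L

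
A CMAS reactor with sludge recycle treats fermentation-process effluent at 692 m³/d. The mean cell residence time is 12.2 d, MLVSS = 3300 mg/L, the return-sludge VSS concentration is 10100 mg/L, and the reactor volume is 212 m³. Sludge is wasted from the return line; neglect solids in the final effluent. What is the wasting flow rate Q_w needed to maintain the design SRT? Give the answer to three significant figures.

Wasting from the return line (neglecting effluent solids): Q_w = V·X / (θ_c·X_r) = 212.0 × 3300 / (12.2 × 10100) = 5.678 m³/d.

Q_w ≈ 5.68 m³/d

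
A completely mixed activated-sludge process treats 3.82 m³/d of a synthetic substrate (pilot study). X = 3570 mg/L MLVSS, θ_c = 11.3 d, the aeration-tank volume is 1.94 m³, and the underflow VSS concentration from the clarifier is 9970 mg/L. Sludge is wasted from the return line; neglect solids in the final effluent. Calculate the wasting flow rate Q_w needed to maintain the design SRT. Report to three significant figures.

Q_w ≈ 0.0615 m³/d

θ_c = V·X/(Q_w·X_r) when wasting from the recycle, so Q_w = V·X/(θ_c·X_r) = 1.940 × 3570 / (11.3 × 9970) = 0.06147 m³/d.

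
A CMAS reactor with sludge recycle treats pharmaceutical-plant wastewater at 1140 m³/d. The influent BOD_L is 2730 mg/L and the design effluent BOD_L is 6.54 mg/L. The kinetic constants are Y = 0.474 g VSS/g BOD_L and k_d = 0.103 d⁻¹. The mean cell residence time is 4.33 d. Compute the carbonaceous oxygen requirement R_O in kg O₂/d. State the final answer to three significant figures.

R_O ≈ 1660 kg O₂/d

Y_obs = Y / (1 + k_d θ_c) = 0.474 / (1 + 0.103 × 4.33) = 0.474 / 1.446 = 0.3278.
Substrate removed = Q·(S₀ − S) = 1140 m³/d × (2730 − 6.54) g/m³ = 3.1×10^6 g/d = 3105 kg/d.
Biomass synthesised: P_X = Y_obs × 3105 = 1018 kg VSS/d.
R_O = Q·(S₀ − S) − 1.42·P_X = 3105 − 1.42 × 1018 = 1660 kg O₂/d.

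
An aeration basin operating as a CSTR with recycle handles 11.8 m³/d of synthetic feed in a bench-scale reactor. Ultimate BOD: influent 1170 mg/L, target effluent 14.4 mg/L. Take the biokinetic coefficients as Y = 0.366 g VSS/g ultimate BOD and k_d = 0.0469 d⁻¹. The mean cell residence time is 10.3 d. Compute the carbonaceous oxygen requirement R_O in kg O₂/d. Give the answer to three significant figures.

The observed yield is Y_obs = Y/(1 + k_d·θ_c) = 0.366 / (1 + 0.0469 × 10.3) = 0.366 / 1.483 = 0.2468 g VSS per g ultimate BOD removed.
Mass of ultimate BOD removed per day: Q(S₀ − S) = 11.8 × 1156 g/m³ = 13.64 kg/d.
Net sludge production P_X = 0.2468 × 13.64 = 3.365 kg VSS/d.
R_O = Q·ΔS − 1.42 P_X = 13.64 − 4.779 = 8.858 kg O₂/d.

R_O ≈ 8.86 kg O₂/d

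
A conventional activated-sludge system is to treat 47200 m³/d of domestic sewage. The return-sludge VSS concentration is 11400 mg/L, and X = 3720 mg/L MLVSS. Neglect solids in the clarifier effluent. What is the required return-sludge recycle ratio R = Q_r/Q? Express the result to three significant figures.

R ≈ 0.484

R = Q_r/Q = X/(X_r − X) = 3720 / (11400 − 3720) = 0.4844.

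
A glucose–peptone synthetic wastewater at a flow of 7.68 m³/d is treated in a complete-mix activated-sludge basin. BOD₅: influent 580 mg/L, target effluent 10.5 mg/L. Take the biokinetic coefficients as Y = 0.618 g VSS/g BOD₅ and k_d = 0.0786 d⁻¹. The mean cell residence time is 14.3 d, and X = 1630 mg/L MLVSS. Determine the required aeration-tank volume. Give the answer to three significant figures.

From the SRT design equation V = Y Q (S₀−S) θ_c / [X (1 + k_d θ_c)] = 0.618 × 7.68 × (580 − 10.5) × 14.3 / [1630 × (1 + 0.0786 × 14.3)] = 3.87×10^4 / 3462 = 11.16 m³.

V ≈ 11.2 m³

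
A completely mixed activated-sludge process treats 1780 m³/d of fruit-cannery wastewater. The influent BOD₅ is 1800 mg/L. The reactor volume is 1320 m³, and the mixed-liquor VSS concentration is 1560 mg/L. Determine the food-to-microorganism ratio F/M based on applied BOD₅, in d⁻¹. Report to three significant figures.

F/M = Q·S₀ / (V·X) = 1780 × 1800 / (1320 × 1560) = 1.556 g BOD₅·(g VSS·d)⁻¹.

F/M ≈ 1.56 d⁻¹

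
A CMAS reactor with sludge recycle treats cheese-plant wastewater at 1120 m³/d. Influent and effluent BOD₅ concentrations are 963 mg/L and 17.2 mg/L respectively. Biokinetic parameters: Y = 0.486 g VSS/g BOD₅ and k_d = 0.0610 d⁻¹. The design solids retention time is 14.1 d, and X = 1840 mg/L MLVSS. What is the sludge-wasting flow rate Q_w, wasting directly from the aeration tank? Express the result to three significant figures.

From the SRT design equation V = Y Q (S₀−S) θ_c / [X (1 + k_d θ_c)] = 0.486 × 1120 × (963 − 17.2) × 14.1 / [1840 × (1 + 0.0610 × 14.1)] = 7.26×10^6 / 3423 = 2121 m³.
For wasting at MLVSS concentration, Q_w = V/θ_c = 2121/14.1 = 150.4 m³/d.

Q_w ≈ 150 m³/d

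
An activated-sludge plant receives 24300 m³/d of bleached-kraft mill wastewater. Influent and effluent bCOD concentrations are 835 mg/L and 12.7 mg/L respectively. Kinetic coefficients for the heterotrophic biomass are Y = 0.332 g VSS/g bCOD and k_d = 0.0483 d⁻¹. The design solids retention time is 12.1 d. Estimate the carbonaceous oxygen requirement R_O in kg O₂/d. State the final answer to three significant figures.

Correct the yield for decay: Y_obs = Y/(1 + k_d θ_c) = 0.332 / (1 + 0.0483 × 12.1) = 0.332 / 1.584 = 0.2095.
Substrate removed = Q·(S₀ − S) = 24300 m³/d × (835 − 12.7) g/m³ = 2×10^7 g/d = 19982 kg/d.
Biomass synthesised: P_X = Y_obs × 19982 = 4187 kg VSS/d.
Carbonaceous O₂ demand = substrate oxidised − cell-mass equivalent = 19982 − 1.42 × 4187 = 14036 kg O₂/d.

R_O ≈ 14000 kg O₂/d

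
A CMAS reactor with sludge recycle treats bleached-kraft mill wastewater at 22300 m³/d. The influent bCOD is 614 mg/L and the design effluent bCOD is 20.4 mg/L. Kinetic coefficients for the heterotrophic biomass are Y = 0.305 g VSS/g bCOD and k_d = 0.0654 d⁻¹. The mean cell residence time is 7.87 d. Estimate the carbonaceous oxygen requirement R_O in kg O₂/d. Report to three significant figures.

Y_obs = Y / (1 + k_d θ_c) = 0.305 / (1 + 0.0654 × 7.87) = 0.305 / 1.515 = 0.2014.
Mass of bCOD removed per day: Q(S₀ − S) = 22300 × 593.6 g/m³ = 13237 kg/d.
Biomass synthesised: P_X = Y_obs × 13237 = 2665 kg VSS/d.
R_O = Q·ΔS − 1.42 P_X = 13237 − 3785 = 9452 kg O₂/d.

R_O ≈ 9450 kg O₂/d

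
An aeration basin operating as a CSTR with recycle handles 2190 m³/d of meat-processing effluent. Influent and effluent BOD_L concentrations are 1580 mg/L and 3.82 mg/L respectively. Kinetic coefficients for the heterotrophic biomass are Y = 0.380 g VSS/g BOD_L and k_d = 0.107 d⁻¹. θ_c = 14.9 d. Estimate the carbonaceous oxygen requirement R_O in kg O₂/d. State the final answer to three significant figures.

Observed yield with endogenous decay: Y_obs = Y / (1 + k_d·θ_c) = 0.380 / (1 + 0.107 × 14.9) = 0.380 / 2.594 = 0.1465 g VSS/g BOD_L.
ΔS = 1580 − 3.82 = 1576 mg/L, so the substrate removal rate is 2190 × 1576/1000 = 3452 kg BOD_L/d.
Net sludge production P_X = 0.1465 × 3452 = 505.6 kg VSS/d.
Carbonaceous O₂ demand = substrate oxidised − cell-mass equivalent = 3452 − 1.42 × 505.6 = 2734 kg O₂/d.

R_O ≈ 2730 kg O₂/d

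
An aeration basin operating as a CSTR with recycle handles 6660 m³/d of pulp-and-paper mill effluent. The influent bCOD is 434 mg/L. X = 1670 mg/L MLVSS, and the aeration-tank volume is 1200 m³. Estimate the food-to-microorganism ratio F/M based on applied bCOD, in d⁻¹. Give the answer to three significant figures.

F/M ≈ 1.44 d⁻¹

F/M = Q·S₀ / (V·X) = 6660 × 434 / (1200 × 1670) = 1.442 g bCOD·(g VSS·d)⁻¹.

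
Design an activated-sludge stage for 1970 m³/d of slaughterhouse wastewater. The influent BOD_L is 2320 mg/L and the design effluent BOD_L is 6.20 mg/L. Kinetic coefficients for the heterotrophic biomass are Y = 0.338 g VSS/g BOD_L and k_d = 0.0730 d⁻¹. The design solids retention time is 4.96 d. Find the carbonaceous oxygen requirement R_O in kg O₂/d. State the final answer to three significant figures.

Observed yield with endogenous decay: Y_obs = Y / (1 + k_d·θ_c) = 0.338 / (1 + 0.0730 × 4.96) = 0.338 / 1.362 = 0.2481 g VSS/g BOD_L.
ΔS = 2320 − 6.20 = 2314 mg/L, so the substrate removal rate is 1970 × 2314/1000 = 4558 kg BOD_L/d.
Biomass synthesised: P_X = Y_obs × 4558 = 1131 kg VSS/d.
R_O = Q·(S₀ − S) − 1.42·P_X = 4558 − 1.42 × 1131 = 2952 kg O₂/d.

R_O ≈ 2950 kg O₂/d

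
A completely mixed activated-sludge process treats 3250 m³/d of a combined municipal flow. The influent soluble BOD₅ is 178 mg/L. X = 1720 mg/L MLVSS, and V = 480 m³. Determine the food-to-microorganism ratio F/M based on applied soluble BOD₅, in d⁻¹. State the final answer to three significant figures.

F/M ≈ 0.701 d⁻¹

Food-to-microorganism ratio F/M = Q S₀ / (V X) = 3250 × 178 / (480.0 × 1720) = 0.7007 d⁻¹.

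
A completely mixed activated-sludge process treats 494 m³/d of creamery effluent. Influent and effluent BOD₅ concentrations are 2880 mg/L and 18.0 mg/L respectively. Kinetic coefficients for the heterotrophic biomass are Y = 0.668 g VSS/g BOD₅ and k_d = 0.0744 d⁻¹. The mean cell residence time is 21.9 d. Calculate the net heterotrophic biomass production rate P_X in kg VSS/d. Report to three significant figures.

Observed yield with endogenous decay: Y_obs = Y / (1 + k_d·θ_c) = 0.668 / (1 + 0.0744 × 21.9) = 0.668 / 2.629 = 0.2541 g VSS/g BOD₅.
ΔS = 2880 − 18.0 = 2862 mg/L, so the substrate removal rate is 494 × 2862/1000 = 1414 kg BOD₅/d.
Biomass produced: P_X = Y_obs·Q·ΔS = 0.2541 × 1414 ≈ 359.2 kg VSS/d.

P_X ≈ 359 kg VSS/d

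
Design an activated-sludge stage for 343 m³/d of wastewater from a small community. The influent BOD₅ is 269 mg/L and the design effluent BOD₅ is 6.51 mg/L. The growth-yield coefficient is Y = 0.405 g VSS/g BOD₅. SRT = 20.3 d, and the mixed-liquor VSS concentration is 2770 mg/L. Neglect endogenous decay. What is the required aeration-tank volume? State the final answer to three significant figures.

V·X = Y·Q·ΔS·θ_c gives V = 0.405 × 343 × (269 − 6.51) × 20.3 / 2770 = 267.2 m³.

V ≈ 267 m³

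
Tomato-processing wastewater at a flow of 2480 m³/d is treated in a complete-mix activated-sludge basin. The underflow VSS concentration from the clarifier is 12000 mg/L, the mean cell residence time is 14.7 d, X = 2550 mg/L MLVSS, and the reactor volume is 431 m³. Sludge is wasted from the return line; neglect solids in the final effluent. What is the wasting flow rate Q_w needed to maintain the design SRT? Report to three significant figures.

Q_w ≈ 6.23 m³/d

Q_w = (V·X)/(θ_c X_r) = 431.0 × 2550 / (14.7 × 12000) = 6.230 m³/d.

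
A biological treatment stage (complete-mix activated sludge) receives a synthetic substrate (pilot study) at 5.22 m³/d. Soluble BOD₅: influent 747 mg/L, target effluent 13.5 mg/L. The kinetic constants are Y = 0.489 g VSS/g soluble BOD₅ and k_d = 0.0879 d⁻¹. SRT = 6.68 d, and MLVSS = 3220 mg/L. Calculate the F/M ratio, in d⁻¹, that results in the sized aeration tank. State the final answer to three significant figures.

From the SRT design equation V = Y Q (S₀−S) θ_c / [X (1 + k_d θ_c)] = 0.489 × 5.22 × (747 − 13.5) × 6.68 / [3220 × (1 + 0.0879 × 6.68)] = 1.25×10^4 / 5111 = 2.447 m³.
F/M = Q·S₀ / (V·X) = 5.22 × 747 / (2.447 × 3220) = 0.4948 g soluble BOD₅·(g VSS·d)⁻¹.

F/M ≈ 0.495 d⁻¹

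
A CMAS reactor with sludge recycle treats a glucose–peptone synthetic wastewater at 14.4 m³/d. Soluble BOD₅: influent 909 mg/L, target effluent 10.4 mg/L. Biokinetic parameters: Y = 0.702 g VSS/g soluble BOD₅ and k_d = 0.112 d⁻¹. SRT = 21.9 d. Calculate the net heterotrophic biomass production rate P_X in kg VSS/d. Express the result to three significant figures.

P_X ≈ 2.63 kg VSS/d

Y_obs = Y / (1 + k_d θ_c) = 0.702 / (1 + 0.112 × 21.9) = 0.702 / 3.453 = 0.2033.
Q·(S₀ − S) = 14.4 × (909 − 10.4) × 10⁻³ = 12.94 kg/d removed.
Biomass produced: P_X = Y_obs·Q·ΔS = 0.2033 × 12.94 ≈ 2.631 kg VSS/d.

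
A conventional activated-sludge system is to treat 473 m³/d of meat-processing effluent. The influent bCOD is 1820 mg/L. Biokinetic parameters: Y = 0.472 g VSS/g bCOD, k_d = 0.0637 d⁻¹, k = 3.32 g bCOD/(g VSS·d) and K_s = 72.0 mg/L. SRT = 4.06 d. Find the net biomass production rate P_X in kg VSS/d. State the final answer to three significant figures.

For a completely mixed reactor with recycle the Lawrence–McCarty relation gives S = K_s·(1 + k_d·θ_c) / [θ_c·(Y·k − k_d) − 1] = 72.0 × (1 + 0.0637 × 4.06) / [4.06 × (0.472 × 3.32 − 0.0637) − 1] = 90.62 / 5.104 = 17.76 mg/L.
The observed yield is Y_obs = Y/(1 + k_d·θ_c) = 0.472 / (1 + 0.0637 × 4.06) = 0.472 / 1.259 = 0.3750 g VSS per g bCOD removed.
Substrate removed = Q·(S₀ − S) = 473 m³/d × (1820 − 17.8) g/m³ = 8.52×10^5 g/d = 852.4 kg/d.
So the net sludge growth is P_X = 0.3750 × 852.4 = 319.7 kg VSS/d.

P_X ≈ 320 kg VSS/d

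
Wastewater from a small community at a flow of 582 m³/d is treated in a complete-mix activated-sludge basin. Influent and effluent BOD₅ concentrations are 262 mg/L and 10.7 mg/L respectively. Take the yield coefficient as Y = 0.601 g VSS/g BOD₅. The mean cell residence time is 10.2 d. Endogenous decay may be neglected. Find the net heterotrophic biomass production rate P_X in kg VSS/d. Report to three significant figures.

P_X ≈ 87.9 kg VSS/d

Since k_d ≈ 0, Y_obs = Y = 0.601 g VSS/g BOD₅.
Substrate removed = Q·(S₀ − S) = 582 m³/d × (262 − 10.7) g/m³ = 1.46×10^5 g/d = 146.3 kg/d.
So the net sludge growth is P_X = 0.6010 × 146.3 = 87.90 kg VSS/d.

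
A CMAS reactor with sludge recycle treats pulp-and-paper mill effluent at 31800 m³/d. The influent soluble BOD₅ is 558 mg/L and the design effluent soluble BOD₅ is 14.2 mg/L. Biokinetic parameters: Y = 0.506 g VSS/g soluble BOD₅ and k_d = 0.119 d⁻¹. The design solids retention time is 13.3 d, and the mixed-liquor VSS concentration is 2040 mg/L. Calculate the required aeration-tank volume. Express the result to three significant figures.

Rearranging the biomass balance for a CMAS with decay, V = Y·Q·ΔS·θ_c / [X·(1+k_d θ_c)] = 0.506 × 31800 × (558 − 14.2) × 13.3 / [2040 × (1 + 0.119 × 13.3)] = 1.16×10^8 / 5269 = 22088 m³.

V ≈ 22100 m³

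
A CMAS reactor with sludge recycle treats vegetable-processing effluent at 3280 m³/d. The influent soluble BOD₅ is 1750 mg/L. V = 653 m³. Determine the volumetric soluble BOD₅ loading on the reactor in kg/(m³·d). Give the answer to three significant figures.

L_v ≈ 8.79 kg soluble BOD₅/(m³·d)

Applied soluble BOD₅ load per unit volume = Q·S₀/V = (3280 × 1750/1000)/653.0 = 8.790 kg soluble BOD₅·m⁻³·d⁻¹.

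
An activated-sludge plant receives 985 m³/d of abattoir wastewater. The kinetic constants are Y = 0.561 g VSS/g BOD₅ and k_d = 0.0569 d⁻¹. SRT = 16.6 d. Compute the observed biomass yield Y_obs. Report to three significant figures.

Y_obs = Y / (1 + k_d θ_c) = 0.561 / (1 + 0.0569 × 16.6) = 0.561 / 1.945 = 0.2885.

Y_obs ≈ 0.289 g VSS/g BOD₅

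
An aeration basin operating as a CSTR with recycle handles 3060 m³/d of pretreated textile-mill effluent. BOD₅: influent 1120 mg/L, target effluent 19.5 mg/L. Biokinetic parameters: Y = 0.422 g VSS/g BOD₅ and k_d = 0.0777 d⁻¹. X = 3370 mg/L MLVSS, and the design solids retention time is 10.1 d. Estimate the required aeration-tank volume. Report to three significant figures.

From the SRT design equation V = Y Q (S₀−S) θ_c / [X (1 + k_d θ_c)] = 0.422 × 3060 × (1120 − 19.5) × 10.1 / [3370 × (1 + 0.0777 × 10.1)] = 1.44×10^7 / 6015 = 2386 m³.

V ≈ 2390 m³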